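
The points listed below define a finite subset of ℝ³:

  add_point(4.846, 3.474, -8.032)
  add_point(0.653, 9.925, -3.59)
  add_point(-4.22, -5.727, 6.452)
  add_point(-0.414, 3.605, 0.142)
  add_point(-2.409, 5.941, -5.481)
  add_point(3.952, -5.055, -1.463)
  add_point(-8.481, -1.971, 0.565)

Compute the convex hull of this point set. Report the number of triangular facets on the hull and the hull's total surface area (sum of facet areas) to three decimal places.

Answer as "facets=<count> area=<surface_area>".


facets=10 area=402.478

Hull vertices (7/7): indices [0, 1, 2, 3, 4, 5, 6].

Facet areas (half cross-product norm):
  f1: (p2, p1, p6) → 61.8372
  f2: (p5, p0, p6) → 70.0446
  f3: (p5, p2, p6) → 46.0630
  f4: (p5, p1, p0) → 46.6969
  f5: (p4, p0, p6) → 42.6499
  f6: (p4, p1, p6) → 24.6197
  f7: (p4, p1, p0) → 21.3481
  f8: (p3, p2, p1) → 8.3675
  f9: (p3, p5, p1) → 29.0362
  f10: (p3, p5, p2) → 51.8151
Σ area = 402.478

Euler: V−E+F = 7−15+10 = 2.


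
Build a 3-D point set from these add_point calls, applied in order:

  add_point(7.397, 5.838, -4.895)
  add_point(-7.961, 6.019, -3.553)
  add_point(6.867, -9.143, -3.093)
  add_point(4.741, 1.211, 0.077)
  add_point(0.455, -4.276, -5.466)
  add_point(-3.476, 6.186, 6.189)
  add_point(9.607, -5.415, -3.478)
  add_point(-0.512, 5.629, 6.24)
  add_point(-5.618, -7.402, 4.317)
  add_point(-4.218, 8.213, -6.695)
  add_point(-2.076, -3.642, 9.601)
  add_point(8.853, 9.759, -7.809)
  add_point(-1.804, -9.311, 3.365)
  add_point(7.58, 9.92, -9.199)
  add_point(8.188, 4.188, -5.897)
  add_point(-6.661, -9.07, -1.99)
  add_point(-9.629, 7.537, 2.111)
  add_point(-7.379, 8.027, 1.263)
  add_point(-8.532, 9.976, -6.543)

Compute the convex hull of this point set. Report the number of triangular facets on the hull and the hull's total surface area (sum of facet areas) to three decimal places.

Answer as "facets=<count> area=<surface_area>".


14 of the 19 inputs are extreme points: [2, 4, 5, 6, 7, 8, 10, 11, 12, 13, 15, 16, 17, 18].

Triangle areas on the boundary:
  f1: (p7, p10, p6) → 84.9669
  f2: (p18, p15, p16) → 78.6234
  f3: (p4, p18, p13) → 117.9353
  f4: (p4, p18, p15) → 78.0436
  f5: (p17, p18, p16) → 9.6566
  f6: (p5, p10, p16) → 35.0832
  f7: (p5, p7, p10) → 15.0544
  f8: (p5, p17, p16) → 7.8191
  f9: (p2, p4, p15) → 38.2064
  f10: (p2, p12, p15) → 38.9284
  f11: (p2, p13, p6) → 27.2320
  f12: (p2, p4, p13) → 66.5396
  f13: (p2, p10, p6) → 37.9812
  f14: (p2, p12, p10) → 40.5459
  f15: (p8, p12, p10) → 16.1330
  f16: (p8, p12, p15) → 14.1987
  f17: (p8, p10, p16) → 55.7043
  f18: (p8, p15, p16) → 51.5006
  f19: (p11, p5, p17) → 60.6609
  f20: (p11, p18, p13) → 12.9524
  f21: (p11, p17, p18) → 70.6458
  f22: (p11, p5, p7) → 23.1125
  f23: (p11, p13, p6) → 14.1804
  f24: (p11, p7, p6) → 124.3425
Σ area = 1120.047

Euler: V−E+F = 14−36+24 = 2.

facets=24 area=1120.047


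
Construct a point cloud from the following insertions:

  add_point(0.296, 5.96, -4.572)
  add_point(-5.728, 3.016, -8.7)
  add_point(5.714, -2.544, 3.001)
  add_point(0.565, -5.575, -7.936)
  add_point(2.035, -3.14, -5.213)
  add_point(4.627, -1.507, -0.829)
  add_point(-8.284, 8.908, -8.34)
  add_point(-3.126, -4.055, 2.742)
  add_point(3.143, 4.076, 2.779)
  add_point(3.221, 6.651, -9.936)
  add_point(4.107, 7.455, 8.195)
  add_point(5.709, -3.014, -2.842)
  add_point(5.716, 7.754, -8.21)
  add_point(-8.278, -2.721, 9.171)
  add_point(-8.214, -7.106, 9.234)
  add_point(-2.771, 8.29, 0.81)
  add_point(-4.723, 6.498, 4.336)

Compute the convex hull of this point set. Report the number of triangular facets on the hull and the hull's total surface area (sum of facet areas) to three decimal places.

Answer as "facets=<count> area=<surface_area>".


facets=20 area=999.387

Points on the hull: [1, 2, 3, 6, 9, 10, 11, 12, 13, 14, 15, 16] (12 of 17).

Facet areas (half cross-product norm):
  f1: (p9, p12, p6) → 15.0711
  f2: (p3, p9, p12) → 18.6767
  f3: (p15, p12, p6) → 63.9170
  f4: (p15, p10, p12) → 62.6452
  f5: (p1, p9, p6) → 31.3054
  f6: (p1, p3, p9) → 50.5627
  f7: (p1, p14, p6) → 62.4714
  f8: (p1, p3, p14) → 102.2478
  f9: (p2, p10, p12) → 83.6924
  f10: (p2, p10, p14) → 90.5186
  f11: (p2, p3, p14) → 98.8618
  f12: (p13, p10, p14) → 27.5431
  f13: (p13, p14, p6) → 38.0324
  f14: (p11, p3, p12) → 46.1966
  f15: (p11, p2, p12) → 32.7202
  f16: (p11, p2, p3) → 16.3221
  f17: (p16, p15, p10) → 21.1884
  f18: (p16, p13, p10) → 52.1604
  f19: (p16, p15, p6) → 20.7141
  f20: (p16, p13, p6) → 64.5391
Σ area = 999.387

Euler characteristic 12−30+20 = 2 ✓


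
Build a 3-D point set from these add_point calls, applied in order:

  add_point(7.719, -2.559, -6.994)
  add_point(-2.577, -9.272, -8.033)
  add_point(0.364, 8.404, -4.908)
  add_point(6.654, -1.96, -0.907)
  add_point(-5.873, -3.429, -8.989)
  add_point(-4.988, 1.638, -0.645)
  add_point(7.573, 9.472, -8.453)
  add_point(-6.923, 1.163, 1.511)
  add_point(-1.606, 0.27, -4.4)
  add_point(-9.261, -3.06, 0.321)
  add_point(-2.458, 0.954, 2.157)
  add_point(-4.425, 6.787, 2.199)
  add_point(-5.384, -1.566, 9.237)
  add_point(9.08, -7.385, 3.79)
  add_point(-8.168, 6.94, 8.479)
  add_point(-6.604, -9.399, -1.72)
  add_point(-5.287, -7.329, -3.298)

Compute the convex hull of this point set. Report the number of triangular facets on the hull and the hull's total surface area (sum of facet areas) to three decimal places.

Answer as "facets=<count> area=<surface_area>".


facets=16 area=1083.928

10 of the 17 inputs are extreme points: [0, 1, 2, 4, 6, 9, 12, 13, 14, 15].

Per-facet area ½‖(b−a)×(c−a)‖:
  f1: (p14, p12, p9) → 44.1099
  f2: (p14, p6, p13) → 214.9449
  f3: (p14, p12, p13) → 60.5606
  f4: (p4, p1, p6) → 61.2864
  f5: (p4, p14, p9) → 51.7723
  f6: (p0, p6, p13) → 61.8492
  f7: (p0, p1, p13) → 73.2604
  f8: (p0, p1, p6) → 63.8475
  f9: (p15, p12, p9) → 34.1781
  f10: (p15, p4, p9) → 32.1414
  f11: (p15, p4, p1) → 25.1655
  f12: (p15, p12, p13) → 102.7218
  f13: (p15, p1, p13) → 61.0477
  f14: (p2, p14, p6) → 33.4497
  f15: (p2, p4, p6) → 52.4031
  f16: (p2, p4, p14) → 111.1894
Σ area = 1083.928

Euler characteristic 10−24+16 = 2 ✓


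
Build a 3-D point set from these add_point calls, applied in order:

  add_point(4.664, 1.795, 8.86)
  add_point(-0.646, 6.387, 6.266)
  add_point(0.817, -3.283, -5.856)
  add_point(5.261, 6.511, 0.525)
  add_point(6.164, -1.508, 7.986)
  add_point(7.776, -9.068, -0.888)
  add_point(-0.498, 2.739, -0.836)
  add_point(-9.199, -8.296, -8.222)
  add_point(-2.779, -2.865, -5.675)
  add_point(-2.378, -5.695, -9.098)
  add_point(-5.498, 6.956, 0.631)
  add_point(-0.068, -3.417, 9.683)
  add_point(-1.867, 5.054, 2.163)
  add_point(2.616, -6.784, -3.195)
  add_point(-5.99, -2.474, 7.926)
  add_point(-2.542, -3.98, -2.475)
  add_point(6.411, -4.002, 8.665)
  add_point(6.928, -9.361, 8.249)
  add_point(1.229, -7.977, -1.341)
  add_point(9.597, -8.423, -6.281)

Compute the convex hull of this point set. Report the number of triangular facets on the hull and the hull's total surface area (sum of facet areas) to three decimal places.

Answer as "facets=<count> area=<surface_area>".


facets=22 area=1019.839

Extreme-point indices: [0, 1, 3, 4, 5, 7, 9, 10, 11, 14, 16, 17, 19] — 13 of 20 on the boundary.

Triangle areas on the boundary:
  f1: (p14, p10, p7) → 99.5742
  f2: (p14, p17, p7) → 127.8098
  f3: (p9, p19, p7) → 29.0787
  f4: (p9, p10, p7) → 59.7608
  f5: (p5, p19, p7) → 52.8140
  f6: (p5, p17, p7) → 80.7462
  f7: (p5, p17, p19) → 6.4065
  f8: (p3, p9, p19) → 100.4371
  f9: (p3, p9, p10) → 85.2159
  f10: (p4, p3, p19) → 85.8647
  f11: (p4, p3, p0) → 17.5159
  f12: (p1, p14, p10) → 38.6513
  f13: (p1, p3, p10) → 30.6617
  f14: (p1, p3, p0) → 29.7841
  f15: (p11, p14, p17) → 18.6364
  f16: (p11, p1, p14) → 31.1183
  f17: (p11, p1, p0) → 26.5179
  f18: (p16, p4, p0) → 2.7221
  f19: (p16, p11, p17) → 17.4392
  f20: (p16, p11, p0) → 18.4979
  f21: (p16, p17, p19) → 39.9492
  f22: (p16, p4, p19) → 20.6368
Σ area = 1019.839

Euler: V−E+F = 13−33+22 = 2.


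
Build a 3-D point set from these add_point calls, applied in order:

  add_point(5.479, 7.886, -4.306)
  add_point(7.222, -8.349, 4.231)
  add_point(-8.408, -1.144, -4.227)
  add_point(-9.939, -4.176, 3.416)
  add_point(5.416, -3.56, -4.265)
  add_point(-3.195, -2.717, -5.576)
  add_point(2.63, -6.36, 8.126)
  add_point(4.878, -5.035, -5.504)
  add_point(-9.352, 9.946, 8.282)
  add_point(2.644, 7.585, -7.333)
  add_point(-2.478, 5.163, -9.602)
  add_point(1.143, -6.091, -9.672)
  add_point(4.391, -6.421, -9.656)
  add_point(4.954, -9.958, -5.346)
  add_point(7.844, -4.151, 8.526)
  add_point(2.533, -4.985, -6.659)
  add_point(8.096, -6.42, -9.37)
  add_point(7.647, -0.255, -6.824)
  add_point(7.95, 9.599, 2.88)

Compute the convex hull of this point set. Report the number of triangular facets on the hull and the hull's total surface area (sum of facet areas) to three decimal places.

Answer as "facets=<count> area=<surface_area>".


facets=26 area=1291.677

Points on the hull: [0, 1, 2, 3, 6, 8, 9, 10, 11, 12, 13, 14, 16, 17, 18] (15 of 19).

Per-facet area ½‖(b−a)×(c−a)‖:
  f1: (p18, p14, p16) → 129.4539
  f2: (p18, p14, p8) → 134.0320
  f3: (p2, p8, p3) → 62.4270
  f4: (p2, p10, p8) → 85.2964
  f5: (p17, p18, p16) → 17.8364
  f6: (p9, p18, p8) → 104.3742
  f7: (p9, p10, p8) → 59.6627
  f8: (p9, p10, p16) → 45.9759
  f9: (p9, p17, p16) → 19.0278
  f10: (p6, p13, p3) → 95.2119
  f11: (p6, p8, p3) → 101.6412
  f12: (p6, p14, p8) → 55.8997
  f13: (p1, p14, p16) → 33.2794
  f14: (p1, p13, p16) → 28.1762
  f15: (p1, p6, p14) → 15.5903
  f16: (p1, p6, p13) → 27.8119
  f17: (p11, p2, p10) → 54.9977
  f18: (p11, p13, p3) → 59.7944
  f19: (p11, p2, p3) → 46.0064
  f20: (p0, p17, p18) → 31.5416
  f21: (p0, p9, p18) → 6.9330
  f22: (p0, p9, p17) → 18.1757
  f23: (p12, p13, p16) → 10.2793
  f24: (p12, p11, p13) → 9.0184
  f25: (p12, p10, p16) → 21.5538
  f26: (p12, p11, p10) → 17.6799
Σ area = 1291.677

Euler: V−E+F = 15−39+26 = 2.


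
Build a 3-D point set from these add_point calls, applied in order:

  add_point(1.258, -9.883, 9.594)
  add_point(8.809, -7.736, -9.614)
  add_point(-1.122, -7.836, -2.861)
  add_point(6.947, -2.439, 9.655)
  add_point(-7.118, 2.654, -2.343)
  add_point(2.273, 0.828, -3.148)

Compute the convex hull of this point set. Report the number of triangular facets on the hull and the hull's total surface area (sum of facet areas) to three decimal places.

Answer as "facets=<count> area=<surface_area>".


facets=8 area=588.573

Extreme-point indices: [0, 1, 2, 3, 4, 5] — 6 of 6 on the boundary.

Facet areas (half cross-product norm):
  f1: (p3, p0, p4) → 87.2406
  f2: (p3, p0, p1) → 92.8161
  f3: (p2, p1, p4) → 65.6751
  f4: (p2, p0, p4) → 76.2763
  f5: (p2, p0, p1) → 70.9134
  f6: (p5, p1, p4) → 44.1330
  f7: (p5, p3, p4) → 64.3074
  f8: (p5, p3, p1) → 87.2112
Σ area = 588.573

Euler: V−E+F = 6−12+8 = 2.


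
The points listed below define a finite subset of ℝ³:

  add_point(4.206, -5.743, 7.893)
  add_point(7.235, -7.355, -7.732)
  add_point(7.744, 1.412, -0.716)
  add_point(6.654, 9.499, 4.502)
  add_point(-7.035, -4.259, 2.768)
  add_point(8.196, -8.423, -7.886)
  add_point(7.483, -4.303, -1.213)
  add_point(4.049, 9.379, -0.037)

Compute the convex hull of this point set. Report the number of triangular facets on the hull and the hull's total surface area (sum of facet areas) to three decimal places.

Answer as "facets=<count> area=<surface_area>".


Points on the hull: [0, 1, 2, 3, 4, 5, 6, 7] (8 of 8).

Triangle areas on the boundary:
  f1: (p0, p5, p4) → 101.3645
  f2: (p0, p3, p4) → 98.1349
  f3: (p7, p3, p4) → 45.7245
  f4: (p6, p0, p5) → 25.8278
  f5: (p6, p0, p3) → 71.0847
  f6: (p1, p5, p4) → 9.0556
  f7: (p1, p7, p4) → 142.5725
  f8: (p1, p7, p5) → 7.7499
  f9: (p2, p6, p5) → 18.2572
  f10: (p2, p6, p3) → 13.5914
  f11: (p2, p7, p5) → 32.7960
  f12: (p2, p7, p3) → 22.8850
Σ area = 589.044

Euler: V−E+F = 8−18+12 = 2.

facets=12 area=589.044


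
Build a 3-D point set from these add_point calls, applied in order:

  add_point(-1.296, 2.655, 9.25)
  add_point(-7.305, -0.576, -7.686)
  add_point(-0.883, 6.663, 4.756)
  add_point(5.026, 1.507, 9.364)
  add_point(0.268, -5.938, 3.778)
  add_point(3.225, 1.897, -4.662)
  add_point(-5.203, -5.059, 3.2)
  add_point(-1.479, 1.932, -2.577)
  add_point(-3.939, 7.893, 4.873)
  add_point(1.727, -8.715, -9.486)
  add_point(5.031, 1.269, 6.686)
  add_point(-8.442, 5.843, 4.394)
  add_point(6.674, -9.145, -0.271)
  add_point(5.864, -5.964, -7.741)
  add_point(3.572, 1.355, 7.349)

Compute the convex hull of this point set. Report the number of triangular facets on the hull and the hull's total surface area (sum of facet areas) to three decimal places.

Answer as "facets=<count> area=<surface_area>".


Hull vertices (13/15): indices [0, 1, 2, 3, 4, 5, 6, 8, 9, 10, 11, 12, 13].

Facet areas (half cross-product norm):
  f1: (p6, p9, p12) → 66.6944
  f2: (p10, p3, p12) → 13.2979
  f3: (p13, p9, p12) → 21.1406
  f4: (p13, p10, p12) → 50.7828
  f5: (p13, p10, p5) → 49.3067
  f6: (p0, p6, p11) → 45.7597
  f7: (p0, p8, p11) → 18.1196
  f8: (p0, p8, p3) → 20.4546
  f9: (p4, p3, p12) → 42.2578
  f10: (p4, p6, p12) → 14.4890
  f11: (p4, p0, p3) → 31.7064
  f12: (p4, p0, p6) → 27.9712
  f13: (p1, p6, p11) → 64.9633
  f14: (p1, p6, p9) → 71.2698
  f15: (p1, p8, p11) → 33.4088
  f16: (p1, p8, p5) → 73.2591
  f17: (p1, p13, p9) → 31.8140
  f18: (p1, p13, p5) → 49.6698
  f19: (p2, p8, p3) → 9.0780
  f20: (p2, p8, p5) → 15.9138
  f21: (p2, p10, p3) → 10.8994
  f22: (p2, p10, p5) → 43.8308
Σ area = 806.087

Check V−E+F: 13 − 33 + 22 = 2.

facets=22 area=806.087


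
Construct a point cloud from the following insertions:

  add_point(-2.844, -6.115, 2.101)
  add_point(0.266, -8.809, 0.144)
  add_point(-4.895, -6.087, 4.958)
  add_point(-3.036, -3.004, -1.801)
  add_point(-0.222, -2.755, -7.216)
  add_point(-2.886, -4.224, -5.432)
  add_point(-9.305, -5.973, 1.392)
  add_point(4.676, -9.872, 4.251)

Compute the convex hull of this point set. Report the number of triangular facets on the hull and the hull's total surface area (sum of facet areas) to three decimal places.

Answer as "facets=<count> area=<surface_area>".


Extreme-point indices: [1, 2, 3, 4, 5, 6, 7] — 7 of 8 on the boundary.

Facet areas (half cross-product norm):
  f1: (p2, p7, p6) → 21.3024
  f2: (p1, p7, p6) → 23.3552
  f3: (p1, p4, p7) → 21.8125
  f4: (p3, p4, p6) → 15.0231
  f5: (p3, p2, p6) → 20.1419
  f6: (p3, p4, p7) → 35.9899
  f7: (p3, p2, p7) → 39.1239
  f8: (p5, p4, p6) → 5.3778
  f9: (p5, p1, p6) → 35.2432
  f10: (p5, p1, p4) → 13.2578
Σ area = 230.628

Euler: V−E+F = 7−15+10 = 2.

facets=10 area=230.628


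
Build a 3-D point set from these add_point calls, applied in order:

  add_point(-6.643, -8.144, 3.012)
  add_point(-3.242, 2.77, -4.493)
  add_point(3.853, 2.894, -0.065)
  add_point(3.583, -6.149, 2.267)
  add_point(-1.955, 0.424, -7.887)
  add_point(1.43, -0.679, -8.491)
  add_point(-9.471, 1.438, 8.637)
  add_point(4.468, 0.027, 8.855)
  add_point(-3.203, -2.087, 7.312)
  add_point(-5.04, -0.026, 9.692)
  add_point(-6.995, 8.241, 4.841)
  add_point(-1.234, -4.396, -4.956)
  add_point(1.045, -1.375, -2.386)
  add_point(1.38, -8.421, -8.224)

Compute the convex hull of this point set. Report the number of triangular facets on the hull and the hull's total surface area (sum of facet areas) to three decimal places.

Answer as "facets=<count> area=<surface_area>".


Points on the hull: [0, 1, 2, 3, 4, 5, 6, 7, 9, 10, 13] (11 of 14).

Facet areas (half cross-product norm):
  f1: (p2, p10, p7) → 60.2998
  f2: (p9, p0, p6) → 25.4145
  f3: (p9, p0, p7) → 50.5021
  f4: (p9, p10, p6) → 19.4973
  f5: (p9, p10, p7) → 46.1520
  f6: (p3, p0, p7) → 46.6676
  f7: (p3, p0, p13) → 56.4152
  f8: (p3, p2, p7) → 37.1739
  f9: (p3, p2, p13) → 51.1616
  f10: (p4, p0, p13) → 63.1916
  f11: (p4, p10, p6) → 64.3188
  f12: (p4, p0, p6) → 83.8113
  f13: (p5, p2, p13) → 34.3774
  f14: (p5, p4, p13) → 13.3712
  f15: (p1, p4, p10) → 1.9181
  f16: (p1, p5, p4) → 6.3773
  f17: (p1, p2, p10) → 47.2710
  f18: (p1, p5, p2) → 28.5135
Σ area = 736.434

Euler: V−E+F = 11−27+18 = 2.

facets=18 area=736.434


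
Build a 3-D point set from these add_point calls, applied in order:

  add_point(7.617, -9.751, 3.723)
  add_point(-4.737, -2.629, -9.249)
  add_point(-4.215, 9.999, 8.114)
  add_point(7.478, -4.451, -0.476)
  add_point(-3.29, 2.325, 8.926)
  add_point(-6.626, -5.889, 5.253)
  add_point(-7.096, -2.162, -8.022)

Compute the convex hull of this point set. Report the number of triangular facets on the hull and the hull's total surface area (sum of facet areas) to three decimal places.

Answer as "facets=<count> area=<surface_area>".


Points on the hull: [0, 1, 2, 3, 4, 5, 6] (7 of 7).

Triangle areas on the boundary:
  f1: (p4, p2, p0) → 44.4997
  f2: (p5, p4, p0) → 71.0056
  f3: (p5, p2, p6) → 112.1459
  f4: (p5, p4, p2) → 24.0706
  f5: (p3, p2, p0) → 65.9623
  f6: (p1, p3, p0) → 45.2069
  f7: (p1, p5, p6) → 17.3685
  f8: (p1, p5, p0) → 109.6416
  f9: (p1, p2, p6) → 25.9186
  f10: (p1, p3, p2) → 147.8442
Σ area = 663.664

Check V−E+F: 7 − 15 + 10 = 2.

facets=10 area=663.664


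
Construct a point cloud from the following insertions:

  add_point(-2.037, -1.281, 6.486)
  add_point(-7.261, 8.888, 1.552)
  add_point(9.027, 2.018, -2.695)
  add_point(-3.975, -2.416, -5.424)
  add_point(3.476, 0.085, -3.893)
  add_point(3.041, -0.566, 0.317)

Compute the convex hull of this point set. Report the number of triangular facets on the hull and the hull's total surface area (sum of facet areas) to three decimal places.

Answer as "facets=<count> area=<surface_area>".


facets=8 area=336.892

Extreme-point indices: [0, 1, 2, 3, 4, 5] — 6 of 6 on the boundary.

Area of each hull facet:
  f1: (p0, p2, p1) → 91.2308
  f2: (p0, p3, p1) → 69.7962
  f3: (p5, p0, p2) → 13.5668
  f4: (p5, p0, p3) → 37.1036
  f5: (p4, p2, p1) → 40.9376
  f6: (p4, p3, p1) → 54.3047
  f7: (p4, p5, p2) → 12.8256
  f8: (p4, p5, p3) → 17.1262
Σ area = 336.892

Euler characteristic 6−12+8 = 2 ✓


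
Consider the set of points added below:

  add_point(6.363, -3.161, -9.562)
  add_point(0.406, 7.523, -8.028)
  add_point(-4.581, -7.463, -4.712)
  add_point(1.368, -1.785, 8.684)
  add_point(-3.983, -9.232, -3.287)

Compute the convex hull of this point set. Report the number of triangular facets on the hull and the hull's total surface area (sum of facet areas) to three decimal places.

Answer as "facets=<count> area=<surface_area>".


facets=6 area=443.322

Points on the hull: [0, 1, 2, 3, 4] (5 of 5).

Area of each hull facet:
  f1: (p1, p0, p2) → 77.2662
  f2: (p3, p1, p2) → 121.8653
  f3: (p3, p1, p0) → 111.1647
  f4: (p4, p0, p2) → 14.3972
  f5: (p4, p3, p2) → 17.3528
  f6: (p4, p3, p0) → 101.2762
Σ area = 443.322

Check V−E+F: 5 − 9 + 6 = 2.


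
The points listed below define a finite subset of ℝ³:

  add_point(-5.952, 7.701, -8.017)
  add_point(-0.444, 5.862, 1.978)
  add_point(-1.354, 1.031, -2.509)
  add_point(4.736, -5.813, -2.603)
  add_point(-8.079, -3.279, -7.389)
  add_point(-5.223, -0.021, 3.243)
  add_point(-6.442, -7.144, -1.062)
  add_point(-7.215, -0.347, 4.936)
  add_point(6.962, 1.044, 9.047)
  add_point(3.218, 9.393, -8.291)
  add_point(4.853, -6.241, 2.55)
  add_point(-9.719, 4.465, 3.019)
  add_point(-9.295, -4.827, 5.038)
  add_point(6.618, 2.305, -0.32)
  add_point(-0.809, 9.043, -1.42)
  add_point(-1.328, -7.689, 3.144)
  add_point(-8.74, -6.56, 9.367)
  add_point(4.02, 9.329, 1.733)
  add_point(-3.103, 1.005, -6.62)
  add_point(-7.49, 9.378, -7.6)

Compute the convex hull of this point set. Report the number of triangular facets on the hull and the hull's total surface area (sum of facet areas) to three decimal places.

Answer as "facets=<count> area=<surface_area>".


facets=24 area=1073.071

14 of the 20 inputs are extreme points: [0, 3, 4, 6, 8, 9, 10, 11, 12, 13, 15, 16, 17, 19].

Triangle areas on the boundary:
  f1: (p16, p8, p11) → 105.5951
  f2: (p17, p8, p11) → 83.5353
  f3: (p12, p16, p11) → 18.4992
  f4: (p12, p4, p11) → 56.6222
  f5: (p19, p4, p11) → 67.9366
  f6: (p19, p17, p11) → 80.1906
  f7: (p19, p17, p9) → 53.9467
  f8: (p3, p4, p9) → 105.1202
  f9: (p0, p4, p9) → 48.6225
  f10: (p0, p19, p9) → 9.1683
  f11: (p0, p19, p4) → 10.6078
  f12: (p10, p16, p8) → 75.6555
  f13: (p10, p3, p8) → 20.8025
  f14: (p6, p3, p4) → 43.1003
  f15: (p6, p12, p16) → 13.0904
  f16: (p6, p12, p4) → 23.9812
  f17: (p13, p3, p8) → 40.4314
  f18: (p13, p3, p9) → 45.4748
  f19: (p13, p17, p8) → 36.4143
  f20: (p13, p17, p9) → 37.9883
  f21: (p15, p10, p3) → 16.4223
  f22: (p15, p6, p3) → 28.2954
  f23: (p15, p10, p16) → 19.7965
  f24: (p15, p6, p16) → 31.7733
Σ area = 1073.071

Euler: V−E+F = 14−36+24 = 2.


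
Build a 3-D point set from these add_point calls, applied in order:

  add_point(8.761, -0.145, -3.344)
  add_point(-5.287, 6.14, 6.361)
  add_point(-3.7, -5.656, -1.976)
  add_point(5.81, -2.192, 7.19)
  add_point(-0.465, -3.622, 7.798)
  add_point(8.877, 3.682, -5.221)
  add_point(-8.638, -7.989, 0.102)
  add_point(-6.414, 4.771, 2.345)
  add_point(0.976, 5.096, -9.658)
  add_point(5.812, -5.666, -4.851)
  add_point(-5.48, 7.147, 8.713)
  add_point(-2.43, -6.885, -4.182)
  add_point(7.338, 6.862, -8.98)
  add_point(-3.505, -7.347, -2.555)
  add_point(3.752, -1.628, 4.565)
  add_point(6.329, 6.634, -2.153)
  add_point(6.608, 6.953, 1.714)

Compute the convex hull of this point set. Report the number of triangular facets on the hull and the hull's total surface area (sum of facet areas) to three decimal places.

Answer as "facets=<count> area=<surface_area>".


Points on the hull: [0, 3, 4, 5, 6, 7, 8, 9, 10, 11, 12, 13, 16] (13 of 17).

Triangle areas on the boundary:
  f1: (p11, p8, p6) → 43.0516
  f2: (p7, p10, p6) → 38.5825
  f3: (p7, p8, p6) → 92.6143
  f4: (p7, p8, p10) → 34.0178
  f5: (p12, p8, p10) → 63.7661
  f6: (p4, p10, p6) → 71.4609
  f7: (p4, p3, p6) → 28.5936
  f8: (p4, p3, p10) → 37.6034
  f9: (p16, p3, p10) → 70.9959
  f10: (p16, p12, p5) → 19.7062
  f11: (p16, p12, p10) → 62.0859
  f12: (p13, p11, p6) → 2.8747
  f13: (p9, p12, p5) → 21.6913
  f14: (p9, p13, p11) → 6.5209
  f15: (p9, p11, p8) → 51.9293
  f16: (p9, p12, p8) → 41.6081
  f17: (p9, p3, p6) → 93.3159
  f18: (p9, p13, p6) → 6.7856
  f19: (p0, p9, p5) → 10.0761
  f20: (p0, p9, p3) → 35.7666
  f21: (p0, p16, p5) → 17.0444
  f22: (p0, p16, p3) → 44.5786
Σ area = 894.670

Euler characteristic 13−33+22 = 2 ✓

facets=22 area=894.670


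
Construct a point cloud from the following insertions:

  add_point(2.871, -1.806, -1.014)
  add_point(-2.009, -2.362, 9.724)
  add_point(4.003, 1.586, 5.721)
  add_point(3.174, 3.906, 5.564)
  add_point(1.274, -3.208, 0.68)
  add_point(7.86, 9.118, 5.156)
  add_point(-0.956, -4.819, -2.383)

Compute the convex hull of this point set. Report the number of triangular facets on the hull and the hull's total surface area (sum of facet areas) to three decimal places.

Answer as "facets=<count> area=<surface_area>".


facets=10 area=226.134

Hull vertices (7/7): indices [0, 1, 2, 3, 4, 5, 6].

Facet areas (half cross-product norm):
  f1: (p0, p6, p5) → 15.9039
  f2: (p2, p5, p1) → 21.3767
  f3: (p2, p0, p5) → 29.5831
  f4: (p3, p5, p1) → 12.9744
  f5: (p3, p6, p1) → 52.9043
  f6: (p3, p6, p5) → 31.2774
  f7: (p4, p2, p1) → 29.8072
  f8: (p4, p2, p0) → 10.0744
  f9: (p4, p6, p1) → 16.6468
  f10: (p4, p0, p6) → 5.5855
Σ area = 226.134

Euler: V−E+F = 7−15+10 = 2.


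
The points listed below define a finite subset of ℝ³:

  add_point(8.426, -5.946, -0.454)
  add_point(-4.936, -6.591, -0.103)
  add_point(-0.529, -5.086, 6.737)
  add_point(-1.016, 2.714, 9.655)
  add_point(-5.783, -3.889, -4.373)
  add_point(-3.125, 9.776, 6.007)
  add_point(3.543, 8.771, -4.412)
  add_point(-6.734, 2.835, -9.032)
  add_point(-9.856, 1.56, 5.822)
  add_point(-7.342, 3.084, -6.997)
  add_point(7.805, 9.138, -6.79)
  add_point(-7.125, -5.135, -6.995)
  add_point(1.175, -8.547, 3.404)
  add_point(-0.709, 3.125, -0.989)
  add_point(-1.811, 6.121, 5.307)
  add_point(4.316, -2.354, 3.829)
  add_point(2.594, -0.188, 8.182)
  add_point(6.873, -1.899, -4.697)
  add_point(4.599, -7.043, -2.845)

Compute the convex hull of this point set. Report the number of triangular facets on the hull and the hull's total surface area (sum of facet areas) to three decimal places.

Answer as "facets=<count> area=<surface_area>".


Points on the hull: [0, 1, 2, 3, 5, 6, 7, 8, 9, 10, 11, 12, 16, 17, 18] (15 of 19).

Facet areas (half cross-product norm):
  f1: (p16, p10, p0) → 95.8095
  f2: (p16, p10, p5) → 96.2998
  f3: (p9, p5, p8) → 68.5303
  f4: (p9, p7, p5) → 10.0723
  f5: (p9, p11, p8) → 53.7318
  f6: (p9, p11, p7) → 8.7235
  f7: (p6, p7, p5) → 78.7000
  f8: (p6, p10, p5) → 14.9914
  f9: (p6, p10, p7) → 25.7916
  f10: (p12, p16, p0) → 41.3688
  f11: (p3, p5, p8) → 37.9780
  f12: (p3, p16, p5) → 16.4375
  f13: (p18, p12, p0) → 16.9097
  f14: (p18, p12, p11) → 45.4636
  f15: (p17, p10, p7) → 81.2336
  f16: (p17, p11, p7) → 58.4193
  f17: (p17, p18, p11) → 36.9692
  f18: (p17, p10, p0) → 22.1399
  f19: (p17, p18, p0) → 12.8237
  f20: (p1, p11, p8) → 40.3458
  f21: (p1, p12, p11) → 17.8715
  f22: (p2, p12, p16) → 12.8531
  f23: (p2, p3, p16) → 14.3246
  f24: (p2, p3, p8) → 39.6901
  f25: (p2, p1, p8) → 43.7107
  f26: (p2, p1, p12) → 18.4360
Σ area = 1009.625

Euler characteristic 15−39+26 = 2 ✓

facets=26 area=1009.625


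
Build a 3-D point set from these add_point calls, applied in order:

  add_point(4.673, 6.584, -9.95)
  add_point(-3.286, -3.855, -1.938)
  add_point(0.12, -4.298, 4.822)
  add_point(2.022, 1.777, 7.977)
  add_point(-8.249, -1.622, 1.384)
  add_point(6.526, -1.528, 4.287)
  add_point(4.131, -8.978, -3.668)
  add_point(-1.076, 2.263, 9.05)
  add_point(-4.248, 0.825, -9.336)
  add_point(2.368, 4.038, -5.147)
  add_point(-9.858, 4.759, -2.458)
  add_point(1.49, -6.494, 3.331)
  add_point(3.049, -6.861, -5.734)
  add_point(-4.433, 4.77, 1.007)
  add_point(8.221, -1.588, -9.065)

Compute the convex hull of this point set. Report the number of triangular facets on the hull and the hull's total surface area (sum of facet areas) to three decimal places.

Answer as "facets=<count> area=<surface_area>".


Points on the hull: [0, 2, 3, 4, 5, 6, 7, 8, 10, 11, 12, 13, 14] (13 of 15).

Per-facet area ½‖(b−a)×(c−a)‖:
  f1: (p8, p0, p10) → 49.1513
  f2: (p8, p0, p14) → 46.9387
  f3: (p4, p7, p10) → 41.8747
  f4: (p4, p8, p10) → 36.7892
  f5: (p4, p8, p6) → 78.3331
  f6: (p5, p6, p14) → 54.8405
  f7: (p5, p0, p14) → 60.1908
  f8: (p13, p7, p10) → 17.9378
  f9: (p13, p0, p10) → 45.8689
  f10: (p13, p0, p7) → 57.2430
  f11: (p12, p6, p14) → 11.1392
  f12: (p12, p8, p14) → 44.7408
  f13: (p12, p8, p6) → 7.8092
  f14: (p11, p4, p6) → 41.8864
  f15: (p11, p5, p6) → 27.9819
  f16: (p3, p0, p7) → 28.4200
  f17: (p3, p5, p0) → 54.5145
  f18: (p3, p11, p7) → 15.3101
  f19: (p3, p11, p5) → 23.8522
  f20: (p2, p4, p7) → 36.6774
  f21: (p2, p11, p7) → 3.7682
  f22: (p2, p11, p4) → 12.6989
Σ area = 797.967

Euler: V−E+F = 13−33+22 = 2.

facets=22 area=797.967


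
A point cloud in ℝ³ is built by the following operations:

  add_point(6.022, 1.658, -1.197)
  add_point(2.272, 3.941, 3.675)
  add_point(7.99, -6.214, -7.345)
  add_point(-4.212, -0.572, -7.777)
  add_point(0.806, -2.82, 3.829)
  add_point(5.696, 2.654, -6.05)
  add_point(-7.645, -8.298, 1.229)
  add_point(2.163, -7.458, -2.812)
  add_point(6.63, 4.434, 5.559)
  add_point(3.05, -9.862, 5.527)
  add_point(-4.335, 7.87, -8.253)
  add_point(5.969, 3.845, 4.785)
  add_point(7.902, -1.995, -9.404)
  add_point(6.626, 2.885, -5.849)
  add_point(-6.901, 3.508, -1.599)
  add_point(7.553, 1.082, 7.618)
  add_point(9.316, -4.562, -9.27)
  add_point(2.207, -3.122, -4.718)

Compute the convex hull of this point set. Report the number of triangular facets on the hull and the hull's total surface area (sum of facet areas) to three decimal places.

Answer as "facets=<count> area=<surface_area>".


Hull vertices (13/18): indices [1, 2, 3, 6, 7, 8, 9, 10, 12, 13, 14, 15, 16].

Triangle areas on the boundary:
  f1: (p9, p15, p6) → 66.9663
  f2: (p9, p15, p16) → 97.8423
  f3: (p3, p10, p6) → 39.1730
  f4: (p14, p10, p6) → 35.7849
  f5: (p14, p15, p6) → 102.9708
  f6: (p2, p9, p16) → 8.2313
  f7: (p2, p3, p6) → 83.0248
  f8: (p2, p3, p16) → 19.0121
  f9: (p8, p13, p10) → 69.9889
  f10: (p8, p15, p16) → 35.4439
  f11: (p8, p13, p16) → 42.7355
  f12: (p12, p13, p16) → 5.8266
  f13: (p12, p13, p10) → 34.8406
  f14: (p12, p3, p16) → 14.8356
  f15: (p12, p3, p10) → 51.6381
  f16: (p7, p9, p6) → 44.4060
  f17: (p7, p2, p6) → 11.0930
  f18: (p7, p2, p9) → 27.3709
  f19: (p1, p14, p15) → 17.0579
  f20: (p1, p8, p15) → 9.1236
  f21: (p1, p14, p10) → 44.0004
  f22: (p1, p8, p10) → 23.2097
Σ area = 884.576

Euler: V−E+F = 13−33+22 = 2.

facets=22 area=884.576


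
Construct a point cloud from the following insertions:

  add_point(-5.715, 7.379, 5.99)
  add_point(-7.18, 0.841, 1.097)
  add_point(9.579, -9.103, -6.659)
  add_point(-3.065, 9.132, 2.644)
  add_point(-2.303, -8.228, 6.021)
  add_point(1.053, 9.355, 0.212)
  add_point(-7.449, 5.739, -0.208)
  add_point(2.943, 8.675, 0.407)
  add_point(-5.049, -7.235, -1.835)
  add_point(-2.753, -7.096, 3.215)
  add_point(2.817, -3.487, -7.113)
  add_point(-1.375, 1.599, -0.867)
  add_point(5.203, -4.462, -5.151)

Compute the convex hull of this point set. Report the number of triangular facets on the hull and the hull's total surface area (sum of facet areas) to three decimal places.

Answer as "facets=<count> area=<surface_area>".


Extreme-point indices: [0, 1, 2, 3, 4, 5, 6, 7, 8, 10] — 10 of 13 on the boundary.

Area of each hull facet:
  f1: (p10, p5, p6) → 66.6533
  f2: (p7, p4, p2) → 150.2243
  f3: (p7, p10, p2) → 54.1770
  f4: (p7, p10, p5) → 14.0503
  f5: (p7, p0, p4) → 82.8130
  f6: (p3, p5, p6) → 13.6922
  f7: (p3, p0, p6) → 13.8125
  f8: (p3, p7, p5) → 3.2453
  f9: (p3, p7, p0) → 9.5986
  f10: (p1, p0, p6) → 16.8545
  f11: (p1, p0, p4) → 45.2226
  f12: (p8, p4, p2) → 64.9870
  f13: (p8, p10, p2) → 42.2936
  f14: (p8, p1, p4) → 36.8113
  f15: (p8, p10, p6) → 66.8828
  f16: (p8, p1, p6) → 13.2389
Σ area = 694.557

Euler characteristic 10−24+16 = 2 ✓

facets=16 area=694.557


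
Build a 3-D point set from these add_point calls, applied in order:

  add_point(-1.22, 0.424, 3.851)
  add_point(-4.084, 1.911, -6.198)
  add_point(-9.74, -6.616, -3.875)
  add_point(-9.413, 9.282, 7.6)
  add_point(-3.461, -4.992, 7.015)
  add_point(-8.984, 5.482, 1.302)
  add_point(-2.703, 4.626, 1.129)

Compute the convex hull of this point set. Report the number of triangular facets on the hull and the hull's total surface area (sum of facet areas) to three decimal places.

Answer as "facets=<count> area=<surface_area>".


facets=10 area=410.000

7 of the 7 inputs are extreme points: [0, 1, 2, 3, 4, 5, 6].

Area of each hull facet:
  f1: (p4, p3, p2) → 98.0029
  f2: (p4, p3, p0) → 41.1328
  f3: (p4, p1, p2) → 65.3997
  f4: (p4, p1, p0) → 30.9217
  f5: (p5, p3, p2) → 28.7591
  f6: (p5, p1, p2) → 50.0614
  f7: (p5, p1, p3) → 16.5245
  f8: (p6, p3, p0) → 26.5459
  f9: (p6, p1, p0) → 20.0294
  f10: (p6, p1, p3) → 32.6226
Σ area = 410.000

Euler: V−E+F = 7−15+10 = 2.


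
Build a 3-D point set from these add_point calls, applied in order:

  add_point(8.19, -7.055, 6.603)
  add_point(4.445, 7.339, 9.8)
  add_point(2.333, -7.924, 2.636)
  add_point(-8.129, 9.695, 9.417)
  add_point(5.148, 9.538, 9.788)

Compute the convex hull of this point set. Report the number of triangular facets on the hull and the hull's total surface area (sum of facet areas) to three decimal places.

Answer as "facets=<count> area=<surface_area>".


Points on the hull: [0, 1, 2, 3, 4] (5 of 5).

Triangle areas on the boundary:
  f1: (p1, p0, p3) → 88.8045
  f2: (p2, p0, p3) → 76.3232
  f3: (p4, p1, p3) → 14.6604
  f4: (p4, p2, p3) → 125.3332
  f5: (p4, p1, p0) → 9.9198
  f6: (p4, p2, p0) → 61.0036
Σ area = 376.045

Check V−E+F: 5 − 9 + 6 = 2.

facets=6 area=376.045


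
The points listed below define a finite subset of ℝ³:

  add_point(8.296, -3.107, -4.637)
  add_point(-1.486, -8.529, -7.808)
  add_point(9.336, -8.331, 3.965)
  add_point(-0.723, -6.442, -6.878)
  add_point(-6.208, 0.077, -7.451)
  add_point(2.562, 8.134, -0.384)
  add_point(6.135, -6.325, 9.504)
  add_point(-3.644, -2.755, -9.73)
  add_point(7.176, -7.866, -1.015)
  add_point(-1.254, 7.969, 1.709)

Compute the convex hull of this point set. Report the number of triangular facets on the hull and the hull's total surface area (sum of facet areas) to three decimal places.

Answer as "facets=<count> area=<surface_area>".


Hull vertices (9/10): indices [0, 1, 2, 4, 5, 6, 7, 8, 9].

Per-facet area ½‖(b−a)×(c−a)‖:
  f1: (p6, p5, p2) → 59.5002
  f2: (p0, p5, p2) → 65.8835
  f3: (p9, p5, p4) → 28.4502
  f4: (p9, p6, p4) → 116.7861
  f5: (p9, p6, p5) → 38.6443
  f6: (p1, p6, p4) → 93.3718
  f7: (p1, p6, p2) → 51.3265
  f8: (p7, p1, p4) → 11.3859
  f9: (p7, p1, p0) → 37.4740
  f10: (p7, p5, p4) → 29.6842
  f11: (p7, p0, p5) → 82.6519
  f12: (p8, p0, p2) → 13.9725
  f13: (p8, p1, p2) → 14.8471
  f14: (p8, p1, p0) → 33.0316
Σ area = 677.010

Euler: V−E+F = 9−21+14 = 2.

facets=14 area=677.010


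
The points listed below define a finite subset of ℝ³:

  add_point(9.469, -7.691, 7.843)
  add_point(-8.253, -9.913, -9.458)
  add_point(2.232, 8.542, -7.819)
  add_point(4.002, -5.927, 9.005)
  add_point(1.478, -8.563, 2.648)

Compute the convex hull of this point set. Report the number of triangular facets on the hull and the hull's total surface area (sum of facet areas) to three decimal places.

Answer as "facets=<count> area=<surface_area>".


Hull vertices (5/5): indices [0, 1, 2, 3, 4].

Facet areas (half cross-product norm):
  f1: (p2, p0, p1) → 231.9035
  f2: (p3, p2, p1) → 209.6341
  f3: (p3, p2, p0) → 64.7623
  f4: (p4, p0, p1) → 23.1897
  f5: (p4, p3, p1) → 22.4667
  f6: (p4, p3, p0) → 21.4624
Σ area = 573.419

Euler characteristic 5−9+6 = 2 ✓

facets=6 area=573.419


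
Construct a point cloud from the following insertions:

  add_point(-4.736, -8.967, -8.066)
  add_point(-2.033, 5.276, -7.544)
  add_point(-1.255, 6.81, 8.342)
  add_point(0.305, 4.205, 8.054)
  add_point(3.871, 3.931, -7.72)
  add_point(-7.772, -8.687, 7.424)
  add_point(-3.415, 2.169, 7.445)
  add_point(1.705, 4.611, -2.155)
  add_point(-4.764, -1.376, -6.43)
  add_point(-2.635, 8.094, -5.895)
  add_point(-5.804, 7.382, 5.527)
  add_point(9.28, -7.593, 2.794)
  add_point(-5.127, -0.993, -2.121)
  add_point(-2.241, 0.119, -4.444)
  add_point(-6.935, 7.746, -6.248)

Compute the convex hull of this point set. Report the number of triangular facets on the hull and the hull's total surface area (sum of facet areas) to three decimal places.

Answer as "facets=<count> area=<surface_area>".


Points on the hull: [0, 1, 2, 3, 4, 5, 9, 10, 11, 14] (10 of 15).

Area of each hull facet:
  f1: (p0, p11, p5) → 125.4370
  f2: (p14, p0, p5) → 132.3679
  f3: (p4, p0, p11) → 118.2012
  f4: (p4, p2, p11) → 130.4732
  f5: (p4, p2, p9) → 56.6906
  f6: (p3, p11, p5) → 112.3424
  f7: (p3, p2, p5) → 20.6684
  f8: (p3, p2, p11) → 6.3743
  f9: (p10, p2, p9) → 30.6281
  f10: (p10, p14, p9) → 25.2244
  f11: (p10, p2, p5) → 43.7580
  f12: (p10, p14, p5) → 95.5751
  f13: (p1, p14, p0) → 39.3164
  f14: (p1, p4, p0) → 43.9084
  f15: (p1, p14, p9) → 7.1670
  f16: (p1, p4, p9) → 9.3034
Σ area = 997.436

Euler characteristic 10−24+16 = 2 ✓

facets=16 area=997.436


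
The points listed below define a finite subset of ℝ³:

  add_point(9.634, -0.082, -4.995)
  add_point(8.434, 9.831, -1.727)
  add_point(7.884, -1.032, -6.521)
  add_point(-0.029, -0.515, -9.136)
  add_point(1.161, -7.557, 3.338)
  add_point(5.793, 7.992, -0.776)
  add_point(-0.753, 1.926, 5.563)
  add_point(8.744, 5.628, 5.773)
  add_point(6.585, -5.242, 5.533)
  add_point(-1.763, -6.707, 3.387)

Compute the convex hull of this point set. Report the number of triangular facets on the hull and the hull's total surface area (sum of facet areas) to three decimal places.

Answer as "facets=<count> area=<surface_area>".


facets=16 area=589.230

Hull vertices (10/10): indices [0, 1, 2, 3, 4, 5, 6, 7, 8, 9].

Triangle areas on the boundary:
  f1: (p2, p8, p0) → 14.9139
  f2: (p2, p1, p0) → 11.6549
  f3: (p2, p3, p1) → 49.3047
  f4: (p5, p3, p1) → 19.0492
  f5: (p7, p1, p0) → 44.3361
  f6: (p7, p8, p0) → 60.0331
  f7: (p4, p8, p9) → 6.6565
  f8: (p4, p2, p8) → 40.0893
  f9: (p4, p3, p9) → 21.4349
  f10: (p4, p2, p3) → 55.4943
  f11: (p6, p5, p1) → 6.3467
  f12: (p6, p7, p1) → 43.5057
  f13: (p6, p3, p9) → 61.4990
  f14: (p6, p5, p3) → 70.2853
  f15: (p6, p8, p9) → 36.9931
  f16: (p6, p7, p8) → 47.6337
Σ area = 589.230

Check V−E+F: 10 − 24 + 16 = 2.


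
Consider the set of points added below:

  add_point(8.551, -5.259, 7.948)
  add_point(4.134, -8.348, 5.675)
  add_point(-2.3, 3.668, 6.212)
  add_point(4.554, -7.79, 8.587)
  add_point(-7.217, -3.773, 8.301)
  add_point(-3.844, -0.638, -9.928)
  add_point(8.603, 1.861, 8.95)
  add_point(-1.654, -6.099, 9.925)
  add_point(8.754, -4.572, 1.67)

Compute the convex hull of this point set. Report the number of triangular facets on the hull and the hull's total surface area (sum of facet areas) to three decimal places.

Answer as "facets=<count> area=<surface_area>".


9 of the 9 inputs are extreme points: [0, 1, 2, 3, 4, 5, 6, 7, 8].

Per-facet area ½‖(b−a)×(c−a)‖:
  f1: (p5, p2, p4) → 76.7776
  f2: (p6, p2, p4) → 49.2223
  f3: (p6, p5, p8) → 80.4179
  f4: (p6, p5, p2) → 91.7172
  f5: (p0, p6, p8) → 22.7064
  f6: (p0, p3, p6) → 14.7389
  f7: (p7, p6, p4) → 36.2083
  f8: (p7, p3, p6) → 34.1579
  f9: (p1, p5, p8) → 63.1119
  f10: (p1, p0, p8) → 17.6042
  f11: (p1, p0, p3) → 7.1214
  f12: (p1, p7, p3) → 9.7764
  f13: (p1, p5, p4) → 112.0564
  f14: (p1, p7, p4) → 17.8605
Σ area = 633.477

Euler characteristic 9−21+14 = 2 ✓

facets=14 area=633.477


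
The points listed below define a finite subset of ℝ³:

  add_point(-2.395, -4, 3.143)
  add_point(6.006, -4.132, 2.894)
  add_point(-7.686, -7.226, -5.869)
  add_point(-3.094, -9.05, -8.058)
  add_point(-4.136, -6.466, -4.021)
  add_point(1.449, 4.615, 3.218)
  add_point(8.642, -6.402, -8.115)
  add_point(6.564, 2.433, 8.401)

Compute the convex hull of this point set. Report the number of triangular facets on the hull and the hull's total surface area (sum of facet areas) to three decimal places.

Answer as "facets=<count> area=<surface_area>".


Extreme-point indices: [0, 1, 2, 3, 5, 6, 7] — 7 of 8 on the boundary.

Facet areas (half cross-product norm):
  f1: (p5, p6, p2) → 126.7001
  f2: (p7, p5, p6) → 65.9954
  f3: (p1, p7, p6) → 32.9567
  f4: (p3, p6, p2) → 21.2609
  f5: (p3, p1, p6) → 68.2679
  f6: (p0, p1, p7) → 36.0695
  f7: (p0, p5, p2) → 45.4531
  f8: (p0, p7, p5) → 35.8523
  f9: (p0, p3, p2) → 29.5454
  f10: (p0, p3, p1) → 51.7090
Σ area = 513.810

Euler: V−E+F = 7−15+10 = 2.

facets=10 area=513.810


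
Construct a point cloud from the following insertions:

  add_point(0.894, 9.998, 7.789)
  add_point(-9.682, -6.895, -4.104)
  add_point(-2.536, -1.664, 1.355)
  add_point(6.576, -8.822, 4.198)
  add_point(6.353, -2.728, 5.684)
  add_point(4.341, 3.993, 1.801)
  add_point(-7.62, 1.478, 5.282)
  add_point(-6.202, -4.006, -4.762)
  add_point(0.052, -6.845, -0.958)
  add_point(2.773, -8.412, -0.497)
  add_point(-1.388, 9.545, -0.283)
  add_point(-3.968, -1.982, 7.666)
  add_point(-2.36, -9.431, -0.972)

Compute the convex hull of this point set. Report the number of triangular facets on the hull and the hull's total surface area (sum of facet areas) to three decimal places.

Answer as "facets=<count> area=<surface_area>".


facets=18 area=710.088

11 of the 13 inputs are extreme points: [0, 1, 3, 4, 5, 6, 7, 9, 10, 11, 12].

Triangle areas on the boundary:
  f1: (p9, p7, p1) → 23.5679
  f2: (p10, p7, p1) → 21.9942
  f3: (p6, p11, p1) → 35.4753
  f4: (p6, p11, p0) → 34.0348
  f5: (p6, p10, p1) → 72.6628
  f6: (p6, p10, p0) → 46.8703
  f7: (p12, p9, p1) → 12.2210
  f8: (p12, p9, p3) → 11.8060
  f9: (p12, p11, p1) → 48.1029
  f10: (p12, p11, p3) → 56.9614
  f11: (p5, p9, p7) → 67.3588
  f12: (p5, p10, p7) → 59.0675
  f13: (p5, p9, p3) → 38.0502
  f14: (p5, p10, p0) → 31.8131
  f15: (p4, p5, p3) → 17.7697
  f16: (p4, p5, p0) → 34.6768
  f17: (p4, p11, p3) → 32.7003
  f18: (p4, p11, p0) → 64.9552
Σ area = 710.088

Euler: V−E+F = 11−27+18 = 2.
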